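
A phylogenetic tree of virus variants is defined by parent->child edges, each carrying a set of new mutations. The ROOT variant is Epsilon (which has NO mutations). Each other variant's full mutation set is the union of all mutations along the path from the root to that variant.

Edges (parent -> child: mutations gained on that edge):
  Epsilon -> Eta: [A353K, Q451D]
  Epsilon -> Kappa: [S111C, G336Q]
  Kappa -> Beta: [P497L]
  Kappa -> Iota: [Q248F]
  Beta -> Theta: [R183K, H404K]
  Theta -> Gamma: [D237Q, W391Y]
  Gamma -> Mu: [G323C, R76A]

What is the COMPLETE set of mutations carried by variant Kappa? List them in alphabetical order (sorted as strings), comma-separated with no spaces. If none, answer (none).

Answer: G336Q,S111C

Derivation:
At Epsilon: gained [] -> total []
At Kappa: gained ['S111C', 'G336Q'] -> total ['G336Q', 'S111C']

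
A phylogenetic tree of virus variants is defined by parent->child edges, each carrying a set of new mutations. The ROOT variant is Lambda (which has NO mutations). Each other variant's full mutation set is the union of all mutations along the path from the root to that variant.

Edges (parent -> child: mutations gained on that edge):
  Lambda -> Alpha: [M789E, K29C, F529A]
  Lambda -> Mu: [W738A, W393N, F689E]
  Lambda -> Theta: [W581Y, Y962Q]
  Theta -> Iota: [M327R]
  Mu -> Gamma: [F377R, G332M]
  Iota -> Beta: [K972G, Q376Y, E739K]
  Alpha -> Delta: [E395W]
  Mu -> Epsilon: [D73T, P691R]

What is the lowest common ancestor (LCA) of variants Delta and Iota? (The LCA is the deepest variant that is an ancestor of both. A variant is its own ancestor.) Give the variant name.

Answer: Lambda

Derivation:
Path from root to Delta: Lambda -> Alpha -> Delta
  ancestors of Delta: {Lambda, Alpha, Delta}
Path from root to Iota: Lambda -> Theta -> Iota
  ancestors of Iota: {Lambda, Theta, Iota}
Common ancestors: {Lambda}
Walk up from Iota: Iota (not in ancestors of Delta), Theta (not in ancestors of Delta), Lambda (in ancestors of Delta)
Deepest common ancestor (LCA) = Lambda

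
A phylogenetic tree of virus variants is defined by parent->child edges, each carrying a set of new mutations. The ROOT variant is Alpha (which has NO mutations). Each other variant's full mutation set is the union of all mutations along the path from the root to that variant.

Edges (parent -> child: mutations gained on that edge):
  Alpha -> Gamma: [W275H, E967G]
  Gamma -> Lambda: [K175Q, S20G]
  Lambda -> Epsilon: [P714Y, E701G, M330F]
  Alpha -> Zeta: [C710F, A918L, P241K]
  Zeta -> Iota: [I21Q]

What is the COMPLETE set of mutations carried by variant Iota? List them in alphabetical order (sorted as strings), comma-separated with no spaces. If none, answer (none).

Answer: A918L,C710F,I21Q,P241K

Derivation:
At Alpha: gained [] -> total []
At Zeta: gained ['C710F', 'A918L', 'P241K'] -> total ['A918L', 'C710F', 'P241K']
At Iota: gained ['I21Q'] -> total ['A918L', 'C710F', 'I21Q', 'P241K']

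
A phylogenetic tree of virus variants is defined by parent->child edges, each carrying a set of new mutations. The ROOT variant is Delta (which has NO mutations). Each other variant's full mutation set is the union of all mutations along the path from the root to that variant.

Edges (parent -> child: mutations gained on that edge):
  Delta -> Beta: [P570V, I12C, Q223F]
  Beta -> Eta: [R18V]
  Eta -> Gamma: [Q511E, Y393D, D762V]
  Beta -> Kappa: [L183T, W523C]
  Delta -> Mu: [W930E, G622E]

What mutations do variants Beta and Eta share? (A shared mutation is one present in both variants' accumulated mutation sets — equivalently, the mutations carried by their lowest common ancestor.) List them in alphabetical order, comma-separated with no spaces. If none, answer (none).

Accumulating mutations along path to Beta:
  At Delta: gained [] -> total []
  At Beta: gained ['P570V', 'I12C', 'Q223F'] -> total ['I12C', 'P570V', 'Q223F']
Mutations(Beta) = ['I12C', 'P570V', 'Q223F']
Accumulating mutations along path to Eta:
  At Delta: gained [] -> total []
  At Beta: gained ['P570V', 'I12C', 'Q223F'] -> total ['I12C', 'P570V', 'Q223F']
  At Eta: gained ['R18V'] -> total ['I12C', 'P570V', 'Q223F', 'R18V']
Mutations(Eta) = ['I12C', 'P570V', 'Q223F', 'R18V']
Intersection: ['I12C', 'P570V', 'Q223F'] ∩ ['I12C', 'P570V', 'Q223F', 'R18V'] = ['I12C', 'P570V', 'Q223F']

Answer: I12C,P570V,Q223F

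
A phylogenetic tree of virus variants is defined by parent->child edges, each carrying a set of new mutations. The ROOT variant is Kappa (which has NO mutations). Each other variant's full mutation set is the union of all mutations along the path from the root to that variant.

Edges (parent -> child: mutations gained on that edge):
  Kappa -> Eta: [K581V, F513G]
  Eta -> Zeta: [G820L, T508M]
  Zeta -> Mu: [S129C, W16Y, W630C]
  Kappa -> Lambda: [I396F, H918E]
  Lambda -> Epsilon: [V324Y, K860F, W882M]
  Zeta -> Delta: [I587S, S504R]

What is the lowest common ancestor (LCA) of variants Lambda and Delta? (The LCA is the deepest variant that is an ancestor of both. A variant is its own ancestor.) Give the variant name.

Answer: Kappa

Derivation:
Path from root to Lambda: Kappa -> Lambda
  ancestors of Lambda: {Kappa, Lambda}
Path from root to Delta: Kappa -> Eta -> Zeta -> Delta
  ancestors of Delta: {Kappa, Eta, Zeta, Delta}
Common ancestors: {Kappa}
Walk up from Delta: Delta (not in ancestors of Lambda), Zeta (not in ancestors of Lambda), Eta (not in ancestors of Lambda), Kappa (in ancestors of Lambda)
Deepest common ancestor (LCA) = Kappa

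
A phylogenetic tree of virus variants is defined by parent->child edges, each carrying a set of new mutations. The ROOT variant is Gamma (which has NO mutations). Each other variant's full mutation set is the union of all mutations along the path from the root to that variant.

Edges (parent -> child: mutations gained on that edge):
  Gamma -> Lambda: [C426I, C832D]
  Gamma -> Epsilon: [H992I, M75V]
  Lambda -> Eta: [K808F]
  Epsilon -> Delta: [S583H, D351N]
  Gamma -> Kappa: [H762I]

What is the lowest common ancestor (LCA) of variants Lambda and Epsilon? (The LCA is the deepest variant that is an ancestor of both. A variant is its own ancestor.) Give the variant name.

Answer: Gamma

Derivation:
Path from root to Lambda: Gamma -> Lambda
  ancestors of Lambda: {Gamma, Lambda}
Path from root to Epsilon: Gamma -> Epsilon
  ancestors of Epsilon: {Gamma, Epsilon}
Common ancestors: {Gamma}
Walk up from Epsilon: Epsilon (not in ancestors of Lambda), Gamma (in ancestors of Lambda)
Deepest common ancestor (LCA) = Gamma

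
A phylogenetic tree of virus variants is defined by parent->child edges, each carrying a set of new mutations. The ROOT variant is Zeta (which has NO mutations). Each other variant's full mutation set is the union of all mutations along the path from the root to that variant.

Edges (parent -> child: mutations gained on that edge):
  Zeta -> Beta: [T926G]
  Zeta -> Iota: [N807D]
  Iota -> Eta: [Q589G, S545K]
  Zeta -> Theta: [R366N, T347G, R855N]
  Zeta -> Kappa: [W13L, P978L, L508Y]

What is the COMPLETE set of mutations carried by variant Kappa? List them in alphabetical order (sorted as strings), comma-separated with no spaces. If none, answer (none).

At Zeta: gained [] -> total []
At Kappa: gained ['W13L', 'P978L', 'L508Y'] -> total ['L508Y', 'P978L', 'W13L']

Answer: L508Y,P978L,W13L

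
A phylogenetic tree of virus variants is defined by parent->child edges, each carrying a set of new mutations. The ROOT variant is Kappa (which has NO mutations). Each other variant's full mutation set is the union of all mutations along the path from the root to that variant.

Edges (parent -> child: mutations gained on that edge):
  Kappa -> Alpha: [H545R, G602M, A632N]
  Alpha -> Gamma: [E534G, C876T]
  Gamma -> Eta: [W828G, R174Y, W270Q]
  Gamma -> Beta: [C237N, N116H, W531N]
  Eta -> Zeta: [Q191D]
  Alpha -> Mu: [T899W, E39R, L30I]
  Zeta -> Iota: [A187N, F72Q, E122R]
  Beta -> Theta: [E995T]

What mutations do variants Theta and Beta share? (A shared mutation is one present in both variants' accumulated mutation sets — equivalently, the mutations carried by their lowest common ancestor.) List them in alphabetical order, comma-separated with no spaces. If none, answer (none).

Accumulating mutations along path to Theta:
  At Kappa: gained [] -> total []
  At Alpha: gained ['H545R', 'G602M', 'A632N'] -> total ['A632N', 'G602M', 'H545R']
  At Gamma: gained ['E534G', 'C876T'] -> total ['A632N', 'C876T', 'E534G', 'G602M', 'H545R']
  At Beta: gained ['C237N', 'N116H', 'W531N'] -> total ['A632N', 'C237N', 'C876T', 'E534G', 'G602M', 'H545R', 'N116H', 'W531N']
  At Theta: gained ['E995T'] -> total ['A632N', 'C237N', 'C876T', 'E534G', 'E995T', 'G602M', 'H545R', 'N116H', 'W531N']
Mutations(Theta) = ['A632N', 'C237N', 'C876T', 'E534G', 'E995T', 'G602M', 'H545R', 'N116H', 'W531N']
Accumulating mutations along path to Beta:
  At Kappa: gained [] -> total []
  At Alpha: gained ['H545R', 'G602M', 'A632N'] -> total ['A632N', 'G602M', 'H545R']
  At Gamma: gained ['E534G', 'C876T'] -> total ['A632N', 'C876T', 'E534G', 'G602M', 'H545R']
  At Beta: gained ['C237N', 'N116H', 'W531N'] -> total ['A632N', 'C237N', 'C876T', 'E534G', 'G602M', 'H545R', 'N116H', 'W531N']
Mutations(Beta) = ['A632N', 'C237N', 'C876T', 'E534G', 'G602M', 'H545R', 'N116H', 'W531N']
Intersection: ['A632N', 'C237N', 'C876T', 'E534G', 'E995T', 'G602M', 'H545R', 'N116H', 'W531N'] ∩ ['A632N', 'C237N', 'C876T', 'E534G', 'G602M', 'H545R', 'N116H', 'W531N'] = ['A632N', 'C237N', 'C876T', 'E534G', 'G602M', 'H545R', 'N116H', 'W531N']

Answer: A632N,C237N,C876T,E534G,G602M,H545R,N116H,W531N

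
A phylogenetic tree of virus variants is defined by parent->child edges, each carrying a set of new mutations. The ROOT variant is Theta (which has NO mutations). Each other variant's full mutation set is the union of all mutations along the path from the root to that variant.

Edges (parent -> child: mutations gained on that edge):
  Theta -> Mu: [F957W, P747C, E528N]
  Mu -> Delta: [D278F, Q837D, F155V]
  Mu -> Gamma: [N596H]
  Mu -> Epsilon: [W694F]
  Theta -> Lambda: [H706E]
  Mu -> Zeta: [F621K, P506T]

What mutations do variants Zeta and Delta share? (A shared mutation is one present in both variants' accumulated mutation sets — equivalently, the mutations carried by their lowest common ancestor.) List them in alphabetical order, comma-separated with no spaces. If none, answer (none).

Accumulating mutations along path to Zeta:
  At Theta: gained [] -> total []
  At Mu: gained ['F957W', 'P747C', 'E528N'] -> total ['E528N', 'F957W', 'P747C']
  At Zeta: gained ['F621K', 'P506T'] -> total ['E528N', 'F621K', 'F957W', 'P506T', 'P747C']
Mutations(Zeta) = ['E528N', 'F621K', 'F957W', 'P506T', 'P747C']
Accumulating mutations along path to Delta:
  At Theta: gained [] -> total []
  At Mu: gained ['F957W', 'P747C', 'E528N'] -> total ['E528N', 'F957W', 'P747C']
  At Delta: gained ['D278F', 'Q837D', 'F155V'] -> total ['D278F', 'E528N', 'F155V', 'F957W', 'P747C', 'Q837D']
Mutations(Delta) = ['D278F', 'E528N', 'F155V', 'F957W', 'P747C', 'Q837D']
Intersection: ['E528N', 'F621K', 'F957W', 'P506T', 'P747C'] ∩ ['D278F', 'E528N', 'F155V', 'F957W', 'P747C', 'Q837D'] = ['E528N', 'F957W', 'P747C']

Answer: E528N,F957W,P747C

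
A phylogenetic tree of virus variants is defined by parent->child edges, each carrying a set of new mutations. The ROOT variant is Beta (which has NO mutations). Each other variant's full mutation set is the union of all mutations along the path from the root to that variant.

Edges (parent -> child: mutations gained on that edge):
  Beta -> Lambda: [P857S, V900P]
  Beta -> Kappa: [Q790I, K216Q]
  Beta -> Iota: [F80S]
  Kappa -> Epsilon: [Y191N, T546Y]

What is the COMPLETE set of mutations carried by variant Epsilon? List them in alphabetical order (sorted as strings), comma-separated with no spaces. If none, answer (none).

Answer: K216Q,Q790I,T546Y,Y191N

Derivation:
At Beta: gained [] -> total []
At Kappa: gained ['Q790I', 'K216Q'] -> total ['K216Q', 'Q790I']
At Epsilon: gained ['Y191N', 'T546Y'] -> total ['K216Q', 'Q790I', 'T546Y', 'Y191N']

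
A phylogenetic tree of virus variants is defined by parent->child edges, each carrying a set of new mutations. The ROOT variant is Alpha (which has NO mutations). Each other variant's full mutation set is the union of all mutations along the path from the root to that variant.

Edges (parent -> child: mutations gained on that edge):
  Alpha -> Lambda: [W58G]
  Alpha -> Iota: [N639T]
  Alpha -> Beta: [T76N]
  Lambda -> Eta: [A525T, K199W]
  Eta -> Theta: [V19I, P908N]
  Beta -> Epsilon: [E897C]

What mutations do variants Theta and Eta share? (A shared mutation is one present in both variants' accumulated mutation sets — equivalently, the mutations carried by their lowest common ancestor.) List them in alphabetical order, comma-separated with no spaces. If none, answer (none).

Answer: A525T,K199W,W58G

Derivation:
Accumulating mutations along path to Theta:
  At Alpha: gained [] -> total []
  At Lambda: gained ['W58G'] -> total ['W58G']
  At Eta: gained ['A525T', 'K199W'] -> total ['A525T', 'K199W', 'W58G']
  At Theta: gained ['V19I', 'P908N'] -> total ['A525T', 'K199W', 'P908N', 'V19I', 'W58G']
Mutations(Theta) = ['A525T', 'K199W', 'P908N', 'V19I', 'W58G']
Accumulating mutations along path to Eta:
  At Alpha: gained [] -> total []
  At Lambda: gained ['W58G'] -> total ['W58G']
  At Eta: gained ['A525T', 'K199W'] -> total ['A525T', 'K199W', 'W58G']
Mutations(Eta) = ['A525T', 'K199W', 'W58G']
Intersection: ['A525T', 'K199W', 'P908N', 'V19I', 'W58G'] ∩ ['A525T', 'K199W', 'W58G'] = ['A525T', 'K199W', 'W58G']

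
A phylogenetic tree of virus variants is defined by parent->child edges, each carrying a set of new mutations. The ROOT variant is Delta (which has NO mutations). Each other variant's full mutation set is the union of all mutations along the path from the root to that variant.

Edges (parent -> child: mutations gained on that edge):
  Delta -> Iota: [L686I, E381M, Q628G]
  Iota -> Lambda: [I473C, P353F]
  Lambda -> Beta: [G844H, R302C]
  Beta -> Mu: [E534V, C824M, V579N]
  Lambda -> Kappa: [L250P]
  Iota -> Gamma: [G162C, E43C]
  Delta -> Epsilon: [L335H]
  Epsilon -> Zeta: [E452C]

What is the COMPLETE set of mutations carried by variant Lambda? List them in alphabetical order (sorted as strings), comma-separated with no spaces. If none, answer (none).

Answer: E381M,I473C,L686I,P353F,Q628G

Derivation:
At Delta: gained [] -> total []
At Iota: gained ['L686I', 'E381M', 'Q628G'] -> total ['E381M', 'L686I', 'Q628G']
At Lambda: gained ['I473C', 'P353F'] -> total ['E381M', 'I473C', 'L686I', 'P353F', 'Q628G']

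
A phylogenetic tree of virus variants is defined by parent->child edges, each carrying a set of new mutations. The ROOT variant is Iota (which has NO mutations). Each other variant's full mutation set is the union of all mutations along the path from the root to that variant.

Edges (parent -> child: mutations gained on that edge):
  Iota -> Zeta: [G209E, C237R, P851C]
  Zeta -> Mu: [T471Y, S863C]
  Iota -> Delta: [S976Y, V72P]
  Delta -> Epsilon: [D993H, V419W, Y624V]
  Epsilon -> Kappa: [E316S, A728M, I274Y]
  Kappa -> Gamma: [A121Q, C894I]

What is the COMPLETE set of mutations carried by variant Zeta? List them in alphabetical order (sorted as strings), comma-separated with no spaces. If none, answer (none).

At Iota: gained [] -> total []
At Zeta: gained ['G209E', 'C237R', 'P851C'] -> total ['C237R', 'G209E', 'P851C']

Answer: C237R,G209E,P851C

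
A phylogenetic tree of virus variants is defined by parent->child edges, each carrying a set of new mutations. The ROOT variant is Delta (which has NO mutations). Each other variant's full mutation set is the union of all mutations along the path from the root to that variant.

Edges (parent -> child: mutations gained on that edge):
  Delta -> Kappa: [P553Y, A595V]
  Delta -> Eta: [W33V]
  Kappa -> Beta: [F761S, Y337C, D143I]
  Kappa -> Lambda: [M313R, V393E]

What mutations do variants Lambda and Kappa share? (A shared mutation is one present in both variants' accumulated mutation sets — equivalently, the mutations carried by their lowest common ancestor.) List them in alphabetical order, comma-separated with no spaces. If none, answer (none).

Answer: A595V,P553Y

Derivation:
Accumulating mutations along path to Lambda:
  At Delta: gained [] -> total []
  At Kappa: gained ['P553Y', 'A595V'] -> total ['A595V', 'P553Y']
  At Lambda: gained ['M313R', 'V393E'] -> total ['A595V', 'M313R', 'P553Y', 'V393E']
Mutations(Lambda) = ['A595V', 'M313R', 'P553Y', 'V393E']
Accumulating mutations along path to Kappa:
  At Delta: gained [] -> total []
  At Kappa: gained ['P553Y', 'A595V'] -> total ['A595V', 'P553Y']
Mutations(Kappa) = ['A595V', 'P553Y']
Intersection: ['A595V', 'M313R', 'P553Y', 'V393E'] ∩ ['A595V', 'P553Y'] = ['A595V', 'P553Y']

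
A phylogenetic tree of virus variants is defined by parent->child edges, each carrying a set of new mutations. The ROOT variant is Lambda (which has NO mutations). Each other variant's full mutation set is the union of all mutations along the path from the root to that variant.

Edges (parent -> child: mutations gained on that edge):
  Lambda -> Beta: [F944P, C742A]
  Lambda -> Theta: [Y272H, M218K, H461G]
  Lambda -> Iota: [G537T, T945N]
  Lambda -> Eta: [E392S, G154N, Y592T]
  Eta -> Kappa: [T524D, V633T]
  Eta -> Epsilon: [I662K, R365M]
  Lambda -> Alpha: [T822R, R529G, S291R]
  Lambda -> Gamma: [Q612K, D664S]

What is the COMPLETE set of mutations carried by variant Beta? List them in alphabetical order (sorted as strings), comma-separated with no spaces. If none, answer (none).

At Lambda: gained [] -> total []
At Beta: gained ['F944P', 'C742A'] -> total ['C742A', 'F944P']

Answer: C742A,F944P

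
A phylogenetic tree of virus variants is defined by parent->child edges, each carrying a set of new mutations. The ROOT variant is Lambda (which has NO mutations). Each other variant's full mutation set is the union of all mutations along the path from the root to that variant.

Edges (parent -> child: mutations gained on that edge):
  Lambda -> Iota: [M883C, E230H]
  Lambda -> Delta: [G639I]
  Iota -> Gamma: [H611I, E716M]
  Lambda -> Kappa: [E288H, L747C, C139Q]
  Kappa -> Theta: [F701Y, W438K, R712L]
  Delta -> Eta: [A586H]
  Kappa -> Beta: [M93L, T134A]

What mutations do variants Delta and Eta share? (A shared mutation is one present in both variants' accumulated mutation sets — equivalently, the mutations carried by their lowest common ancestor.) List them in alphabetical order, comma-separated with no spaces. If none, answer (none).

Accumulating mutations along path to Delta:
  At Lambda: gained [] -> total []
  At Delta: gained ['G639I'] -> total ['G639I']
Mutations(Delta) = ['G639I']
Accumulating mutations along path to Eta:
  At Lambda: gained [] -> total []
  At Delta: gained ['G639I'] -> total ['G639I']
  At Eta: gained ['A586H'] -> total ['A586H', 'G639I']
Mutations(Eta) = ['A586H', 'G639I']
Intersection: ['G639I'] ∩ ['A586H', 'G639I'] = ['G639I']

Answer: G639I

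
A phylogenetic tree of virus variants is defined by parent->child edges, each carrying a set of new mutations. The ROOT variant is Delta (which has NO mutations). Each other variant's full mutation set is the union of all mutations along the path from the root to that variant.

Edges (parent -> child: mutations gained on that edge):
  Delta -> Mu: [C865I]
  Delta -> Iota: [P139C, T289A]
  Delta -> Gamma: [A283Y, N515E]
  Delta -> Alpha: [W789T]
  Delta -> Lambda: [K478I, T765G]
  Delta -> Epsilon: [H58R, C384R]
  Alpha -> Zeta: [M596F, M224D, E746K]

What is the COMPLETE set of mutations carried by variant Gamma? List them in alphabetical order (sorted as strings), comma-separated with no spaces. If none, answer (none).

At Delta: gained [] -> total []
At Gamma: gained ['A283Y', 'N515E'] -> total ['A283Y', 'N515E']

Answer: A283Y,N515E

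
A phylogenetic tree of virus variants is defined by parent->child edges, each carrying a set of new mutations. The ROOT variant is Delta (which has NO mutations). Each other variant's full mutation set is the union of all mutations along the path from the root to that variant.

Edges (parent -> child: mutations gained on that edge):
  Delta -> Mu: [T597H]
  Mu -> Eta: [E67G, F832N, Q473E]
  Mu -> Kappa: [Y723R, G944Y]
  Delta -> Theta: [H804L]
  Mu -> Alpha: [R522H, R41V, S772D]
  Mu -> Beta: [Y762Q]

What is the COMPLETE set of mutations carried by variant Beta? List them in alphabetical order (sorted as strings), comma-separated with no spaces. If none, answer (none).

At Delta: gained [] -> total []
At Mu: gained ['T597H'] -> total ['T597H']
At Beta: gained ['Y762Q'] -> total ['T597H', 'Y762Q']

Answer: T597H,Y762Q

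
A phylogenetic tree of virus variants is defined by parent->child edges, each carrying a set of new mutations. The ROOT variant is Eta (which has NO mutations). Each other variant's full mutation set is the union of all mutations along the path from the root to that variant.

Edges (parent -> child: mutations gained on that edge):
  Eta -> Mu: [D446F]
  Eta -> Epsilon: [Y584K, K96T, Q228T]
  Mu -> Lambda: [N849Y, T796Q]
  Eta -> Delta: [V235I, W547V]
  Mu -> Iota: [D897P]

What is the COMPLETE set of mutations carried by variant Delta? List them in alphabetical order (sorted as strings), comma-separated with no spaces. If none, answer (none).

At Eta: gained [] -> total []
At Delta: gained ['V235I', 'W547V'] -> total ['V235I', 'W547V']

Answer: V235I,W547V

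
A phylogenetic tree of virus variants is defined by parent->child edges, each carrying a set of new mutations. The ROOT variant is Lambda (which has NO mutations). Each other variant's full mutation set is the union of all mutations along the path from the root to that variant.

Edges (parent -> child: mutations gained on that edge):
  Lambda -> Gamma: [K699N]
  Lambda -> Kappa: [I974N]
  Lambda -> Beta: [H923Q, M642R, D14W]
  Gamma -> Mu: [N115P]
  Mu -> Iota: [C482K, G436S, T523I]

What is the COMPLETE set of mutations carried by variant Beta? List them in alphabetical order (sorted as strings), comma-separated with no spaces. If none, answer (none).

Answer: D14W,H923Q,M642R

Derivation:
At Lambda: gained [] -> total []
At Beta: gained ['H923Q', 'M642R', 'D14W'] -> total ['D14W', 'H923Q', 'M642R']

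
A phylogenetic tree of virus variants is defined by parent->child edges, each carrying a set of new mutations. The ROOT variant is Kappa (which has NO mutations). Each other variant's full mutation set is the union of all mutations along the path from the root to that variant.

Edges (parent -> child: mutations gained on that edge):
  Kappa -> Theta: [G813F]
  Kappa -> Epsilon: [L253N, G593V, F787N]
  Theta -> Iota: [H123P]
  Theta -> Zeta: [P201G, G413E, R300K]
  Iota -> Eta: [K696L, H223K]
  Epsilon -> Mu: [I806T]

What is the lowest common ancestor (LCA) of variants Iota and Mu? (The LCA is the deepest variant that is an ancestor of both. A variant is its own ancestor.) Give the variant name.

Path from root to Iota: Kappa -> Theta -> Iota
  ancestors of Iota: {Kappa, Theta, Iota}
Path from root to Mu: Kappa -> Epsilon -> Mu
  ancestors of Mu: {Kappa, Epsilon, Mu}
Common ancestors: {Kappa}
Walk up from Mu: Mu (not in ancestors of Iota), Epsilon (not in ancestors of Iota), Kappa (in ancestors of Iota)
Deepest common ancestor (LCA) = Kappa

Answer: Kappa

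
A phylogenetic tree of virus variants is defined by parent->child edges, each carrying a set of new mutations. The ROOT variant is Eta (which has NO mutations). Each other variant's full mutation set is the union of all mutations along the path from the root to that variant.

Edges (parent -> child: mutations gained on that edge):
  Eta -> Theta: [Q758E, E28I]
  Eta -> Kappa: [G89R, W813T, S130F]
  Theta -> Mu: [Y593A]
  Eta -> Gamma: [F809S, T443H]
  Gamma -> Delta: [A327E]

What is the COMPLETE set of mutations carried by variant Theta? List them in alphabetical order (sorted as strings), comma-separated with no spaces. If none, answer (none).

At Eta: gained [] -> total []
At Theta: gained ['Q758E', 'E28I'] -> total ['E28I', 'Q758E']

Answer: E28I,Q758E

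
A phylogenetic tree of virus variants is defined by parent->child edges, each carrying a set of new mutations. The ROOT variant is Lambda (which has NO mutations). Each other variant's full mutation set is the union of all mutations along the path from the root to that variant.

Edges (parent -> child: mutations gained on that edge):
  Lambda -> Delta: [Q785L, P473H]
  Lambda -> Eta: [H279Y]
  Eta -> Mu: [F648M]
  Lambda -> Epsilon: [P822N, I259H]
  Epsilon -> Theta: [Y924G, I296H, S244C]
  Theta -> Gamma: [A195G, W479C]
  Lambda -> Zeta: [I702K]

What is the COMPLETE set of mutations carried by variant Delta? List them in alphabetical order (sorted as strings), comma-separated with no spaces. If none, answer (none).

At Lambda: gained [] -> total []
At Delta: gained ['Q785L', 'P473H'] -> total ['P473H', 'Q785L']

Answer: P473H,Q785L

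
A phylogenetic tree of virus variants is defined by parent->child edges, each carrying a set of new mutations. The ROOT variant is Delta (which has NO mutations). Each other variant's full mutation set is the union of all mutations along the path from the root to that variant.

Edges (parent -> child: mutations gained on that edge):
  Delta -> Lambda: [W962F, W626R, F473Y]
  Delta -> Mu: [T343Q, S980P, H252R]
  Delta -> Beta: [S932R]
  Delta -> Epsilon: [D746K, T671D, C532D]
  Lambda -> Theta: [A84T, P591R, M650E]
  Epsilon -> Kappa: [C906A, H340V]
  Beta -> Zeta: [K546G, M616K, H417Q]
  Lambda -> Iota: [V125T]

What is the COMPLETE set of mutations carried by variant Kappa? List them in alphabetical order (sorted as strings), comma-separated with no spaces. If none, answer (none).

Answer: C532D,C906A,D746K,H340V,T671D

Derivation:
At Delta: gained [] -> total []
At Epsilon: gained ['D746K', 'T671D', 'C532D'] -> total ['C532D', 'D746K', 'T671D']
At Kappa: gained ['C906A', 'H340V'] -> total ['C532D', 'C906A', 'D746K', 'H340V', 'T671D']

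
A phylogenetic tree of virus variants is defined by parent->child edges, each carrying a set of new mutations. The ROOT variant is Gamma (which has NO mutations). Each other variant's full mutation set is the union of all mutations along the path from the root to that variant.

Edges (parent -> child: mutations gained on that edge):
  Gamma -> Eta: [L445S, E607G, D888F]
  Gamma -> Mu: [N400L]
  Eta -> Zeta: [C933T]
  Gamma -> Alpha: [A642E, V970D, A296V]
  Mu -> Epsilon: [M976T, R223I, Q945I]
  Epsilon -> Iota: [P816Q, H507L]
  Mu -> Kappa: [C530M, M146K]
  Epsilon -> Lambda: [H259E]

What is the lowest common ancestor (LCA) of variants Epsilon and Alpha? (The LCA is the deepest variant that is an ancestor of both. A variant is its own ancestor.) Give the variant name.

Answer: Gamma

Derivation:
Path from root to Epsilon: Gamma -> Mu -> Epsilon
  ancestors of Epsilon: {Gamma, Mu, Epsilon}
Path from root to Alpha: Gamma -> Alpha
  ancestors of Alpha: {Gamma, Alpha}
Common ancestors: {Gamma}
Walk up from Alpha: Alpha (not in ancestors of Epsilon), Gamma (in ancestors of Epsilon)
Deepest common ancestor (LCA) = Gamma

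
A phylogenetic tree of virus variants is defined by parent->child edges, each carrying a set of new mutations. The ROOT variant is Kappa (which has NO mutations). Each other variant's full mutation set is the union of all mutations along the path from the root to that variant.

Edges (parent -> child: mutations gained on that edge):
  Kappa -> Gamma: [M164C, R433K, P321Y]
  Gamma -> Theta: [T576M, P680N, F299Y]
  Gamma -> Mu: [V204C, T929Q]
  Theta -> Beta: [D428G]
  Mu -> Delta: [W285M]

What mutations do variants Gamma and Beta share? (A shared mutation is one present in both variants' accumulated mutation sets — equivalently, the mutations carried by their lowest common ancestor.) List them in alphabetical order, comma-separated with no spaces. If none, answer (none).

Answer: M164C,P321Y,R433K

Derivation:
Accumulating mutations along path to Gamma:
  At Kappa: gained [] -> total []
  At Gamma: gained ['M164C', 'R433K', 'P321Y'] -> total ['M164C', 'P321Y', 'R433K']
Mutations(Gamma) = ['M164C', 'P321Y', 'R433K']
Accumulating mutations along path to Beta:
  At Kappa: gained [] -> total []
  At Gamma: gained ['M164C', 'R433K', 'P321Y'] -> total ['M164C', 'P321Y', 'R433K']
  At Theta: gained ['T576M', 'P680N', 'F299Y'] -> total ['F299Y', 'M164C', 'P321Y', 'P680N', 'R433K', 'T576M']
  At Beta: gained ['D428G'] -> total ['D428G', 'F299Y', 'M164C', 'P321Y', 'P680N', 'R433K', 'T576M']
Mutations(Beta) = ['D428G', 'F299Y', 'M164C', 'P321Y', 'P680N', 'R433K', 'T576M']
Intersection: ['M164C', 'P321Y', 'R433K'] ∩ ['D428G', 'F299Y', 'M164C', 'P321Y', 'P680N', 'R433K', 'T576M'] = ['M164C', 'P321Y', 'R433K']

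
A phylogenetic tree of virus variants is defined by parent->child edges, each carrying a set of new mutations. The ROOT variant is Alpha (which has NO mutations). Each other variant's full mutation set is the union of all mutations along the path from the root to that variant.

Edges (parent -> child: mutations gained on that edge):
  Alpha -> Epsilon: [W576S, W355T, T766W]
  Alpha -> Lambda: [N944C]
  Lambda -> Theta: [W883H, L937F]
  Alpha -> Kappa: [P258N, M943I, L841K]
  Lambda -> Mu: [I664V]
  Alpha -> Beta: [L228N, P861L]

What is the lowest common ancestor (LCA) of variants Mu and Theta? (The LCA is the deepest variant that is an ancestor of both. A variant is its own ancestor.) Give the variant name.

Answer: Lambda

Derivation:
Path from root to Mu: Alpha -> Lambda -> Mu
  ancestors of Mu: {Alpha, Lambda, Mu}
Path from root to Theta: Alpha -> Lambda -> Theta
  ancestors of Theta: {Alpha, Lambda, Theta}
Common ancestors: {Alpha, Lambda}
Walk up from Theta: Theta (not in ancestors of Mu), Lambda (in ancestors of Mu), Alpha (in ancestors of Mu)
Deepest common ancestor (LCA) = Lambda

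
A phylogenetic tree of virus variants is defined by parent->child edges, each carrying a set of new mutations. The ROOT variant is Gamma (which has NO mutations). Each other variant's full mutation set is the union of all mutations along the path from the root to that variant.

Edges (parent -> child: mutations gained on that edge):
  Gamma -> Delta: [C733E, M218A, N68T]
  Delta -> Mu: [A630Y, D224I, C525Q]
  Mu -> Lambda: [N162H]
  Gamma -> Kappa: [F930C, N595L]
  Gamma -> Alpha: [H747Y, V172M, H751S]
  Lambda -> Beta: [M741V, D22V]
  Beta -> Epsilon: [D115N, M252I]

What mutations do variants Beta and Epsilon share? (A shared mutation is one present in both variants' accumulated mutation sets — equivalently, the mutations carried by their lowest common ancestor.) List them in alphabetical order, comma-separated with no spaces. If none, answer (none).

Answer: A630Y,C525Q,C733E,D224I,D22V,M218A,M741V,N162H,N68T

Derivation:
Accumulating mutations along path to Beta:
  At Gamma: gained [] -> total []
  At Delta: gained ['C733E', 'M218A', 'N68T'] -> total ['C733E', 'M218A', 'N68T']
  At Mu: gained ['A630Y', 'D224I', 'C525Q'] -> total ['A630Y', 'C525Q', 'C733E', 'D224I', 'M218A', 'N68T']
  At Lambda: gained ['N162H'] -> total ['A630Y', 'C525Q', 'C733E', 'D224I', 'M218A', 'N162H', 'N68T']
  At Beta: gained ['M741V', 'D22V'] -> total ['A630Y', 'C525Q', 'C733E', 'D224I', 'D22V', 'M218A', 'M741V', 'N162H', 'N68T']
Mutations(Beta) = ['A630Y', 'C525Q', 'C733E', 'D224I', 'D22V', 'M218A', 'M741V', 'N162H', 'N68T']
Accumulating mutations along path to Epsilon:
  At Gamma: gained [] -> total []
  At Delta: gained ['C733E', 'M218A', 'N68T'] -> total ['C733E', 'M218A', 'N68T']
  At Mu: gained ['A630Y', 'D224I', 'C525Q'] -> total ['A630Y', 'C525Q', 'C733E', 'D224I', 'M218A', 'N68T']
  At Lambda: gained ['N162H'] -> total ['A630Y', 'C525Q', 'C733E', 'D224I', 'M218A', 'N162H', 'N68T']
  At Beta: gained ['M741V', 'D22V'] -> total ['A630Y', 'C525Q', 'C733E', 'D224I', 'D22V', 'M218A', 'M741V', 'N162H', 'N68T']
  At Epsilon: gained ['D115N', 'M252I'] -> total ['A630Y', 'C525Q', 'C733E', 'D115N', 'D224I', 'D22V', 'M218A', 'M252I', 'M741V', 'N162H', 'N68T']
Mutations(Epsilon) = ['A630Y', 'C525Q', 'C733E', 'D115N', 'D224I', 'D22V', 'M218A', 'M252I', 'M741V', 'N162H', 'N68T']
Intersection: ['A630Y', 'C525Q', 'C733E', 'D224I', 'D22V', 'M218A', 'M741V', 'N162H', 'N68T'] ∩ ['A630Y', 'C525Q', 'C733E', 'D115N', 'D224I', 'D22V', 'M218A', 'M252I', 'M741V', 'N162H', 'N68T'] = ['A630Y', 'C525Q', 'C733E', 'D224I', 'D22V', 'M218A', 'M741V', 'N162H', 'N68T']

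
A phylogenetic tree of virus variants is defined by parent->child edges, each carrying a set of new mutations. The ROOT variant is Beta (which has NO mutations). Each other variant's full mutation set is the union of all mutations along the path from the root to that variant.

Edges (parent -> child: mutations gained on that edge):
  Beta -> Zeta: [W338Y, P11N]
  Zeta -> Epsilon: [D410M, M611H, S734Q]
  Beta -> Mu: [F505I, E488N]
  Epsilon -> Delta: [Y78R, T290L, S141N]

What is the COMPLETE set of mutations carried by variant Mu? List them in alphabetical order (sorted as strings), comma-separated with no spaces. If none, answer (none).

Answer: E488N,F505I

Derivation:
At Beta: gained [] -> total []
At Mu: gained ['F505I', 'E488N'] -> total ['E488N', 'F505I']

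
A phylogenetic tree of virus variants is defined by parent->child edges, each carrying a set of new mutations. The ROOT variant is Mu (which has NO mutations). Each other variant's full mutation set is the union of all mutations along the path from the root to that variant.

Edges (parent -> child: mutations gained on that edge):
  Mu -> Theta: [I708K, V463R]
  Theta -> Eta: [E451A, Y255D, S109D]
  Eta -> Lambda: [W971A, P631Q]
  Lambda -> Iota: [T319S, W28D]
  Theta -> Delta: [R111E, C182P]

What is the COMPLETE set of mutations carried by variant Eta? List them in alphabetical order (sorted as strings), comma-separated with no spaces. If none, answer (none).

At Mu: gained [] -> total []
At Theta: gained ['I708K', 'V463R'] -> total ['I708K', 'V463R']
At Eta: gained ['E451A', 'Y255D', 'S109D'] -> total ['E451A', 'I708K', 'S109D', 'V463R', 'Y255D']

Answer: E451A,I708K,S109D,V463R,Y255D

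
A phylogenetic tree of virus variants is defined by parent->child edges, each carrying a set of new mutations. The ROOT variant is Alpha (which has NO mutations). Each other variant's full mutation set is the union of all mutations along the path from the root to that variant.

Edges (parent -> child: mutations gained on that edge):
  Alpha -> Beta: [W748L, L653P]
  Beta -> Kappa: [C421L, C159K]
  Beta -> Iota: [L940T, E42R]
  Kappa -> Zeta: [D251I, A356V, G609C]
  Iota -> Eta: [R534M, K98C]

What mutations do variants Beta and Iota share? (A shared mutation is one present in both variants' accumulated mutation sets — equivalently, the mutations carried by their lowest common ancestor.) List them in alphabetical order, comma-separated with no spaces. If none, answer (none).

Accumulating mutations along path to Beta:
  At Alpha: gained [] -> total []
  At Beta: gained ['W748L', 'L653P'] -> total ['L653P', 'W748L']
Mutations(Beta) = ['L653P', 'W748L']
Accumulating mutations along path to Iota:
  At Alpha: gained [] -> total []
  At Beta: gained ['W748L', 'L653P'] -> total ['L653P', 'W748L']
  At Iota: gained ['L940T', 'E42R'] -> total ['E42R', 'L653P', 'L940T', 'W748L']
Mutations(Iota) = ['E42R', 'L653P', 'L940T', 'W748L']
Intersection: ['L653P', 'W748L'] ∩ ['E42R', 'L653P', 'L940T', 'W748L'] = ['L653P', 'W748L']

Answer: L653P,W748L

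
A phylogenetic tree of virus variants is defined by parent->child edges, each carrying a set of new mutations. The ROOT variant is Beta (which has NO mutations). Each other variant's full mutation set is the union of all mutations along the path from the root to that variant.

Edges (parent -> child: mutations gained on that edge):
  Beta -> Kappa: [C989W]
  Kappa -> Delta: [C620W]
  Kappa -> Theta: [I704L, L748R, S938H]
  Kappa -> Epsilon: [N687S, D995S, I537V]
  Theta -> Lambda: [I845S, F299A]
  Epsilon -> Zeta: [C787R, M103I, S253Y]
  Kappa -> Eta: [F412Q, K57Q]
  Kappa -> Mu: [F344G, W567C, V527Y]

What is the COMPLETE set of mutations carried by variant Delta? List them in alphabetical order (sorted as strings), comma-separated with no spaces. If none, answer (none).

Answer: C620W,C989W

Derivation:
At Beta: gained [] -> total []
At Kappa: gained ['C989W'] -> total ['C989W']
At Delta: gained ['C620W'] -> total ['C620W', 'C989W']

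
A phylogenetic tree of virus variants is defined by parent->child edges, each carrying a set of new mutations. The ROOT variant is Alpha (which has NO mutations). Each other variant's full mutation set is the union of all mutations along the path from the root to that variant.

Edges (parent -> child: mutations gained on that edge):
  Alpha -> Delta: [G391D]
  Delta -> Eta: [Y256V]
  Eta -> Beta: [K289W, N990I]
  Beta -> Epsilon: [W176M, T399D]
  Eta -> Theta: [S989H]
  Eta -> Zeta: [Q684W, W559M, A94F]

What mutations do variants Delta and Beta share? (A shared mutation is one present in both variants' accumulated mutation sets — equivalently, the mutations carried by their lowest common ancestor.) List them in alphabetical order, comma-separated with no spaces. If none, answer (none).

Answer: G391D

Derivation:
Accumulating mutations along path to Delta:
  At Alpha: gained [] -> total []
  At Delta: gained ['G391D'] -> total ['G391D']
Mutations(Delta) = ['G391D']
Accumulating mutations along path to Beta:
  At Alpha: gained [] -> total []
  At Delta: gained ['G391D'] -> total ['G391D']
  At Eta: gained ['Y256V'] -> total ['G391D', 'Y256V']
  At Beta: gained ['K289W', 'N990I'] -> total ['G391D', 'K289W', 'N990I', 'Y256V']
Mutations(Beta) = ['G391D', 'K289W', 'N990I', 'Y256V']
Intersection: ['G391D'] ∩ ['G391D', 'K289W', 'N990I', 'Y256V'] = ['G391D']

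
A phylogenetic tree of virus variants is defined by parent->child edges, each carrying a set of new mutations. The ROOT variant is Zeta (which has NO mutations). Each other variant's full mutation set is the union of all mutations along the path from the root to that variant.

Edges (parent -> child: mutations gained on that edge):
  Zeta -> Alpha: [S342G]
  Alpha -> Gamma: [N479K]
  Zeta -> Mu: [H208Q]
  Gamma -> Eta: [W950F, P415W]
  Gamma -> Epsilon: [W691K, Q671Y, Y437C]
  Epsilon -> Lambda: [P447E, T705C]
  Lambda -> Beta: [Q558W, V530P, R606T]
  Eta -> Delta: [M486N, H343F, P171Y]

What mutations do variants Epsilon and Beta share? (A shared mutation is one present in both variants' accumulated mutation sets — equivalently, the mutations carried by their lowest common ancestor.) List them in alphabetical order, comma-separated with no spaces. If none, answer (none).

Answer: N479K,Q671Y,S342G,W691K,Y437C

Derivation:
Accumulating mutations along path to Epsilon:
  At Zeta: gained [] -> total []
  At Alpha: gained ['S342G'] -> total ['S342G']
  At Gamma: gained ['N479K'] -> total ['N479K', 'S342G']
  At Epsilon: gained ['W691K', 'Q671Y', 'Y437C'] -> total ['N479K', 'Q671Y', 'S342G', 'W691K', 'Y437C']
Mutations(Epsilon) = ['N479K', 'Q671Y', 'S342G', 'W691K', 'Y437C']
Accumulating mutations along path to Beta:
  At Zeta: gained [] -> total []
  At Alpha: gained ['S342G'] -> total ['S342G']
  At Gamma: gained ['N479K'] -> total ['N479K', 'S342G']
  At Epsilon: gained ['W691K', 'Q671Y', 'Y437C'] -> total ['N479K', 'Q671Y', 'S342G', 'W691K', 'Y437C']
  At Lambda: gained ['P447E', 'T705C'] -> total ['N479K', 'P447E', 'Q671Y', 'S342G', 'T705C', 'W691K', 'Y437C']
  At Beta: gained ['Q558W', 'V530P', 'R606T'] -> total ['N479K', 'P447E', 'Q558W', 'Q671Y', 'R606T', 'S342G', 'T705C', 'V530P', 'W691K', 'Y437C']
Mutations(Beta) = ['N479K', 'P447E', 'Q558W', 'Q671Y', 'R606T', 'S342G', 'T705C', 'V530P', 'W691K', 'Y437C']
Intersection: ['N479K', 'Q671Y', 'S342G', 'W691K', 'Y437C'] ∩ ['N479K', 'P447E', 'Q558W', 'Q671Y', 'R606T', 'S342G', 'T705C', 'V530P', 'W691K', 'Y437C'] = ['N479K', 'Q671Y', 'S342G', 'W691K', 'Y437C']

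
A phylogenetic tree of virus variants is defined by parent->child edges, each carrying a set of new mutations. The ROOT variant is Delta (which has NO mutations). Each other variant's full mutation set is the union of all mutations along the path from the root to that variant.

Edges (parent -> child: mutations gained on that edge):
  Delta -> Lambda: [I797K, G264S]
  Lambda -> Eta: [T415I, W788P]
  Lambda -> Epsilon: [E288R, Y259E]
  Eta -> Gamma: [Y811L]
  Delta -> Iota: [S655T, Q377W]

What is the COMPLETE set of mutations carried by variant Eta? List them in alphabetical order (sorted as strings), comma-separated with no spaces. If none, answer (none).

Answer: G264S,I797K,T415I,W788P

Derivation:
At Delta: gained [] -> total []
At Lambda: gained ['I797K', 'G264S'] -> total ['G264S', 'I797K']
At Eta: gained ['T415I', 'W788P'] -> total ['G264S', 'I797K', 'T415I', 'W788P']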